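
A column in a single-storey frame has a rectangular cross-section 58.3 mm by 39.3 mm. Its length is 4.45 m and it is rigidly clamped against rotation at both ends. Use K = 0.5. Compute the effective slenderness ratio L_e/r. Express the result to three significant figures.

λ ≈ 196

For a rectangle r_min = b/√12 = 39.3/√12 = 11.34 mm
L_e = K·L = 0.5 × 4.45 m = 2.225 m = 2225.0 mm
λ = L_e / r_min = 2225.0 / 11.34 = 196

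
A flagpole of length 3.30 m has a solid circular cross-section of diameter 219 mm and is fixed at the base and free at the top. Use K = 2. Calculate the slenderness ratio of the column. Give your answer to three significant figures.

λ ≈ 121

For a solid circle r = d/4 = 219/4 = 54.75 mm
L_e = K·L = 2 × 3.30 m = 6.600 m = 6600.0 mm
λ = L_e / r_min = 6600.0 / 54.75 = 121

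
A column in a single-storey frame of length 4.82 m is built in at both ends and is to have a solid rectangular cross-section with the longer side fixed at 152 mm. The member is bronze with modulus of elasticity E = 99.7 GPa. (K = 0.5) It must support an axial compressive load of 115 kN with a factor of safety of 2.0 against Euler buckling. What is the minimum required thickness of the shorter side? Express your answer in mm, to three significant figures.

Required P_cr = n·P = 2.0 × 115 = 230.0 kN
L_e = K·L = 0.5 × 4.82 = 2.410 m
Required I = P_cr·L_e²/(π²E) = 2.300×10^5 × 2.410² / (π² × 9.97×10^10) = 1.358×10^-6 m⁴
I_req = 1.358×10^6 mm⁴
Rectangle, weak axis: I_min = h·b³/12 with h = 152 mm fixed  ⇒  b = (12I/h)^(1/3) = 47.5 mm

b ≈ 47.5 mm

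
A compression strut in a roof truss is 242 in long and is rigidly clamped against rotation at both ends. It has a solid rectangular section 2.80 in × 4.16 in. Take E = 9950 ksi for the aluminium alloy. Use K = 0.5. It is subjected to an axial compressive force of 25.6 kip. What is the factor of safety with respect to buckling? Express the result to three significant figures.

Buckling occurs about the weak axis: I_min = h·b³/12 with b = 2.80 in (the shorter side).
I_min = 4.16×2.80³/12 = 7.610 in⁴
Effective length L_e = K·L = 0.5 × 242 = 121.0 in
P_cr = π²EI / L_e² = π² × 9950×10³ × 7.610 / 121.0² = 5.104×10^4 lb
Factor of safety n = P_cr / P = 51.043 / 25.6 = 1.99

n ≈ 1.99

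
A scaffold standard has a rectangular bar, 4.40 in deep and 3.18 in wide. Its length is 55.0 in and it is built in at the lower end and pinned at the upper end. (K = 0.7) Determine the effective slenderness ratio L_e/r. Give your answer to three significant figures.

λ ≈ 41.9

For a rectangle r_min = b/√12 = 3.18/√12 = 0.9180 in
L_e = K·L = 0.7 × 55.0 = 38.50 in
λ = L_e / r_min = 38.500 / 0.9180 = 41.9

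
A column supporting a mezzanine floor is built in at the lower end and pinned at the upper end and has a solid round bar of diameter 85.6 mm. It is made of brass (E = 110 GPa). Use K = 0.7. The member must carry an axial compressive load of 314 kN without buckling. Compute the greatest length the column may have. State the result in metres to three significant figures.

I = πd⁴/64 = π×85.6⁴/64 = 2.636×10^6 mm⁴
I = 2.636×10^-6 m⁴
At the buckling limit P_cr = P = 3.140×10^5 N
From P_cr = π²EI/(K·L)²:  L = (1/K)·√(π²EI/P_cr) = (1/0.7)·√(π²×1.10×10^11×2.636×10^-6/3.140×10^5)
L = 4.31 m

L_max ≈ 4.31 m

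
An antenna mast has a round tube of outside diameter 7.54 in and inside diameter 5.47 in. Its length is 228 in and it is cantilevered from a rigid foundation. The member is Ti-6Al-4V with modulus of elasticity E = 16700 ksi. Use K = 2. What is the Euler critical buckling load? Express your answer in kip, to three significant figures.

P_cr ≈ 90.9 kip

d_o = 7.54 in, d_i = 5.47 in
I = π(d_o⁴ − d_i⁴)/64 = π(7.54⁴ − 5.470⁴)/64 = 114.7 in⁴
Effective length L_e = K·L = 2 × 228 = 456.0 in
P_cr = π²EI / L_e² = π² × 16700×10³ × 114.7 / 456.0² = 9.093×10^4 lb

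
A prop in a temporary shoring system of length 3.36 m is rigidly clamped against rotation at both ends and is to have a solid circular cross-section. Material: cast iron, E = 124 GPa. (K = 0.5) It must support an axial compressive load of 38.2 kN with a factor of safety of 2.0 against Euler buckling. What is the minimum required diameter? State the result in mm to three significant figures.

Required P_cr = n·P = 2.0 × 38.2 = 76.40 kN
L_e = K·L = 0.5 × 3.36 = 1.680 m
Required I = P_cr·L_e²/(π²E) = 7.640×10^4 × 1.680² / (π² × 1.24×10^11) = 1.762×10^-7 m⁴
I_req = 1.762×10^5 mm⁴
Solid circle: I = πd⁴/64  ⇒  d = (64I/π)^(1/4) = (64×1.762×10^5/π)^(1/4) = 43.5 mm

d ≈ 43.5 mm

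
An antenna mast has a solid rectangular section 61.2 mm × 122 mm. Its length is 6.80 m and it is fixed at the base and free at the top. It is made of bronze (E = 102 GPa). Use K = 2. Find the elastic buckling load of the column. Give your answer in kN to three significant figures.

P_cr ≈ 12.7 kN

Buckling occurs about the weak axis: I_min = h·b³/12 with b = 61.2 mm (the shorter side).
I_min = 122×61.2³/12 = 2.330×10^6 mm⁴
I = 2.330×10^6 mm⁴ = 2.330×10^-6 m⁴
Effective length L_e = K·L = 2 × 6.80 = 13.60 m
P_cr = π²EI / L_e² = π² × 102×10⁹ × 2.330×10^-6 / 13.60² = 1.268×10^4 N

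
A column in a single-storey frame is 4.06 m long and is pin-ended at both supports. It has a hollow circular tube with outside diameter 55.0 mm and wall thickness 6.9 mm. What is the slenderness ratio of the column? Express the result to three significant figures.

λ ≈ 236

Inner diameter d_i = 55.0 − 2×6.9 = 41.20 mm
I = π(d_o⁴ − d_i⁴)/64 = π(55.0⁴ − 41.20⁴)/64 = 3.077×10^5 mm⁴
A = 1.043×10^3 mm²;  r_min = √(I/A) = √(3.077×10^5/1.043×10^3) = 17.18 mm
L_e = K·L = 1 × 4.06 m = 4.060 m = 4060.0 mm
λ = L_e / r_min = 4060.0 / 17.18 = 236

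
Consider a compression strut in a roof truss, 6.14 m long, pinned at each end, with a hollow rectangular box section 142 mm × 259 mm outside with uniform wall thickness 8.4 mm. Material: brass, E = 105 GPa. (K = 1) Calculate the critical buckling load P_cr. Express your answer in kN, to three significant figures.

P_cr ≈ 610 kN

Inner dimensions: h_i = 259 − 2×8.4 = 242.2 mm, b_i = 142 − 2×8.4 = 125.2 mm
Weak-axis I_min = (h_o·b_o³ − h_i·b_i³)/12 with b_o = 142, b_i = 125.2 mm (shorter outer/inner sides).
I_min = (259×142³ − 242.2×125.2³)/12 = 2.219×10^7 mm⁴
I = 2.219×10^7 mm⁴ = 2.219×10^-5 m⁴
Effective length L_e = K·L = 1 × 6.14 = 6.140 m
P_cr = π²EI / L_e² = π² × 105×10⁹ × 2.219×10^-5 / 6.140² = 6.099×10^5 N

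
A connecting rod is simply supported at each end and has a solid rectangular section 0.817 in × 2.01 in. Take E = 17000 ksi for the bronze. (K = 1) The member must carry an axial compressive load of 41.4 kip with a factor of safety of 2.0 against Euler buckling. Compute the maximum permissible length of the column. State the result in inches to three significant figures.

Buckling occurs about the weak axis: I_min = h·b³/12 with b = 0.817 in (the shorter side).
I_min = 2.01×0.817³/12 = 9.134×10^-2 in⁴
Required critical load P_cr = n·P = 2.0 × 41.4 = 82.80 kip = 8.280×10^4 lb
From P_cr = π²EI/(K·L)²:  L = (1/K)·√(π²EI/P_cr) = (1/1)·√(π²×1.70×10^7×9.134×10^-2/8.280×10^4)
L = 13.6 in

L_max ≈ 13.6 in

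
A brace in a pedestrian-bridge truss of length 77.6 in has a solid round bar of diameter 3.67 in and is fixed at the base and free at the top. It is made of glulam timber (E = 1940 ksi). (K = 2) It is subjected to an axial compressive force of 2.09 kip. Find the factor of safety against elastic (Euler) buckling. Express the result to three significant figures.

n ≈ 3.39

I = πd⁴/64 = π×3.67⁴/64 = 8.905 in⁴
Effective length L_e = K·L = 2 × 77.6 = 155.2 in
P_cr = π²EI / L_e² = π² × 1940×10³ × 8.905 / 155.2² = 7.079×10^3 lb
Factor of safety n = P_cr / P = 7.0787 / 2.09 = 3.39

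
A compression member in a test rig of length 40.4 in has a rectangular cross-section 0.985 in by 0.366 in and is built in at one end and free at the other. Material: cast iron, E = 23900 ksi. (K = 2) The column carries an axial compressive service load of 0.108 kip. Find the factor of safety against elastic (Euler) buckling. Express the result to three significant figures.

Buckling occurs about the weak axis: I_min = h·b³/12 with b = 0.366 in (the shorter side).
I_min = 0.985×0.366³/12 = 4.024×10^-3 in⁴
Effective length L_e = K·L = 2 × 40.4 = 80.80 in
P_cr = π²EI / L_e² = π² × 23900×10³ × 4.024×10^-3 / 80.80² = 145.4 lb
Factor of safety n = P_cr / P = 0.14540 / 0.108 = 1.35

n ≈ 1.35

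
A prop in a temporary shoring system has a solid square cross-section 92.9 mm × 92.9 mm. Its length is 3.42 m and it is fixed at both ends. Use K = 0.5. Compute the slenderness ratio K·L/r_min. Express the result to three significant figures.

λ ≈ 63.8

I = a⁴/12 = 92.9⁴/12 = 6.207×10^6 mm⁴
A = 8.630×10^3 mm²;  r_min = √(I/A) = √(6.207×10^6/8.630×10^3) = 26.82 mm
L_e = K·L = 0.5 × 3.42 m = 1.710 m = 1710.0 mm
λ = L_e / r_min = 1710.0 / 26.82 = 63.8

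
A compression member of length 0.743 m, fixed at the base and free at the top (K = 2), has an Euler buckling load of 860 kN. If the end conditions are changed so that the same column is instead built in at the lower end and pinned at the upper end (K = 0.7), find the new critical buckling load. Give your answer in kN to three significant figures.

P_cr ∝ 1/K², so P_cr,new = P_cr,old × (K_old/K_new)² = 860 × (2/0.7)²
= 860 × 8.163 = 7020 kN

P_cr ≈ 7020 kN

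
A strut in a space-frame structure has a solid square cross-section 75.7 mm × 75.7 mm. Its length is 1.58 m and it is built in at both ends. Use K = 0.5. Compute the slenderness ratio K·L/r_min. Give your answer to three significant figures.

λ ≈ 36.2

I = a⁴/12 = 75.7⁴/12 = 2.737×10^6 mm⁴
A = 5.730×10^3 mm²;  r_min = √(I/A) = √(2.737×10^6/5.730×10^3) = 21.85 mm
L_e = K·L = 0.5 × 1.58 m = 0.7900 m = 790.00 mm
λ = L_e / r_min = 790.00 / 21.85 = 36.2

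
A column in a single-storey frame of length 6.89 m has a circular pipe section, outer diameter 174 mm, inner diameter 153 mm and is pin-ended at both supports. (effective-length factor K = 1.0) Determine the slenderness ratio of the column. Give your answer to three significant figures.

λ ≈ 119

d_o = 174 mm, d_i = 153 mm
I = π(d_o⁴ − d_i⁴)/64 = π(174⁴ − 153.0⁴)/64 = 1.810×10^7 mm⁴
A = 5.393×10^3 mm²;  r_min = √(I/A) = √(1.810×10^7/5.393×10^3) = 57.93 mm
L_e = K·L = 1 × 6.89 m = 6.890 m = 6890.0 mm
λ = L_e / r_min = 6890.0 / 57.93 = 119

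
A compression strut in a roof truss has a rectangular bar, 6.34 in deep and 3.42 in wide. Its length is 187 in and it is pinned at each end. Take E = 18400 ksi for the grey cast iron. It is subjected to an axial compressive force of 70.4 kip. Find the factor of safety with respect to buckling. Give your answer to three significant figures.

n ≈ 1.56

Buckling occurs about the weak axis: I_min = h·b³/12 with b = 3.42 in (the shorter side).
I_min = 6.34×3.42³/12 = 21.13 in⁴
Effective length L_e = K·L = 1 × 187 = 187.0 in
P_cr = π²EI / L_e² = π² × 18400×10³ × 21.13 / 187.0² = 1.098×10^5 lb
Factor of safety n = P_cr / P = 109.75 / 70.4 = 1.56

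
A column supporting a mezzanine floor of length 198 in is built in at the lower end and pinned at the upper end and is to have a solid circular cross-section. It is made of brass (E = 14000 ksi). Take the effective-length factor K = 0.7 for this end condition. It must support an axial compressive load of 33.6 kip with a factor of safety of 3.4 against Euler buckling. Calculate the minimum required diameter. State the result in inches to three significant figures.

Required P_cr = n·P = 3.4 × 33.6 = 114.2 kip
L_e = K·L = 0.7 × 198 = 138.6 in
Required I = P_cr·L_e²/(π²E) = 1.142×10^5 × 138.6² / (π² × 1.40×10^7) = 15.88 in⁴
Solid circle: I = πd⁴/64  ⇒  d = (64I/π)^(1/4) = (64×15.88/π)^(1/4) = 4.24 in

d ≈ 4.24 in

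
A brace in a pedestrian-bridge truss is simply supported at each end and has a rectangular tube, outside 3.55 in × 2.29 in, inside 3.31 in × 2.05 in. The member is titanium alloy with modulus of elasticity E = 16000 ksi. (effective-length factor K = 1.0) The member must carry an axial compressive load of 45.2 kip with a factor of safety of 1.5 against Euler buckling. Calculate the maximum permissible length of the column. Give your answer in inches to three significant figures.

Weak-axis I_min = (h_o·b_o³ − h_i·b_i³)/12 with b_o = 2.29, b_i = 2.050 in (shorter outer/inner sides).
I_min = (3.55×2.29³ − 3.310×2.050³)/12 = 1.176 in⁴
Required critical load P_cr = n·P = 1.5 × 45.2 = 67.80 kip = 6.780×10^4 lb
From P_cr = π²EI/(K·L)²:  L = (1/K)·√(π²EI/P_cr) = (1/1)·√(π²×1.60×10^7×1.176/6.780×10^4)
L = 52.3 in

L_max ≈ 52.3 in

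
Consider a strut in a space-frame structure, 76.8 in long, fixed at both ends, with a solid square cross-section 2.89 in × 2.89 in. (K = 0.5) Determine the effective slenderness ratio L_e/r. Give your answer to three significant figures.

I = a⁴/12 = 2.89⁴/12 = 5.813 in⁴
A = 8.352 in²;  r_min = √(I/A) = √(5.813/8.352) = 0.8343 in
L_e = K·L = 0.5 × 76.8 = 38.40 in
λ = L_e / r_min = 38.400 / 0.8343 = 46.0

λ ≈ 46.0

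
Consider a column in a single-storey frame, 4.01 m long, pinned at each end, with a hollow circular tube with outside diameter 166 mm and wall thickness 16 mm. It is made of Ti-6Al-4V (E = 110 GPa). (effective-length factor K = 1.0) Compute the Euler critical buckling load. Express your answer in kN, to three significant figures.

P_cr ≈ 1450 kN

Inner diameter d_i = 166 − 2×16 = 134.0 mm
I = π(d_o⁴ − d_i⁴)/64 = π(166⁴ − 134.0⁴)/64 = 2.145×10^7 mm⁴
I = 2.145×10^7 mm⁴ = 2.145×10^-5 m⁴
Effective length L_e = K·L = 1 × 4.01 = 4.010 m
P_cr = π²EI / L_e² = π² × 110×10⁹ × 2.145×10^-5 / 4.010² = 1.448×10^6 N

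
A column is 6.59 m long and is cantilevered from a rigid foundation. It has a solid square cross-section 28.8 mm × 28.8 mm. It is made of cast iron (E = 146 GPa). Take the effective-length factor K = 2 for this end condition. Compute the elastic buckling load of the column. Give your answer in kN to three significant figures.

I = a⁴/12 = 28.8⁴/12 = 5.733×10^4 mm⁴
I = 5.733×10^4 mm⁴ = 5.733×10^-8 m⁴
Effective length L_e = K·L = 2 × 6.59 = 13.18 m
P_cr = π²EI / L_e² = π² × 146×10⁹ × 5.733×10^-8 / 13.18² = 475.6 N

P_cr ≈ 0.476 kN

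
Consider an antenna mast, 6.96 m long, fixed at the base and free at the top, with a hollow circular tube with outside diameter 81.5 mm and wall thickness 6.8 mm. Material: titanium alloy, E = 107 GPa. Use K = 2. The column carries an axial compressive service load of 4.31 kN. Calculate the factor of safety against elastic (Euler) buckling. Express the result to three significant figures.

n ≈ 1.42

Inner diameter d_i = 81.5 − 2×6.8 = 67.90 mm
I = π(d_o⁴ − d_i⁴)/64 = π(81.5⁴ − 67.90⁴)/64 = 1.122×10^6 mm⁴
I = 1.122×10^6 mm⁴ = 1.122×10^-6 m⁴
Effective length L_e = K·L = 2 × 6.96 = 13.92 m
P_cr = π²EI / L_e² = π² × 107×10⁹ × 1.122×10^-6 / 13.92² = 6.117×10^3 N
Factor of safety n = P_cr / P = 6.1167 / 4.31 = 1.42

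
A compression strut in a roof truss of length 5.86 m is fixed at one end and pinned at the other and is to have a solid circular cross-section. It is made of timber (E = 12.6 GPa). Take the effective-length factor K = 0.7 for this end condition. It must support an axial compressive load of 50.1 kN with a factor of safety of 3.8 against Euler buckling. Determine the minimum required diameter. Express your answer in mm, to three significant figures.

Required P_cr = n·P = 3.8 × 50.1 = 190.4 kN
L_e = K·L = 0.7 × 5.86 = 4.102 m
Required I = P_cr·L_e²/(π²E) = 1.904×10^5 × 4.102² / (π² × 1.26×10^10) = 2.576×10^-5 m⁴
I_req = 2.576×10^7 mm⁴
Solid circle: I = πd⁴/64  ⇒  d = (64I/π)^(1/4) = (64×2.576×10^7/π)^(1/4) = 151 mm

d ≈ 151 mm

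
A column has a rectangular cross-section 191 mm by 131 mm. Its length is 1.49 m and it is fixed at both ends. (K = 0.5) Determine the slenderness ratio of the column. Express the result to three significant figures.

For a rectangle r_min = b/√12 = 131/√12 = 37.82 mm
L_e = K·L = 0.5 × 1.49 m = 0.7450 m = 745.00 mm
λ = L_e / r_min = 745.00 / 37.82 = 19.7

λ ≈ 19.7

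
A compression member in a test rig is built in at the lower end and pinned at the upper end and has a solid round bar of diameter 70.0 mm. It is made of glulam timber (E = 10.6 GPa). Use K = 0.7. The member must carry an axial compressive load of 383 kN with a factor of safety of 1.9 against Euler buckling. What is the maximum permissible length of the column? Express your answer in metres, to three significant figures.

L_max ≈ 0.588 m

I = πd⁴/64 = π×70.0⁴/64 = 1.179×10^6 mm⁴
I = 1.179×10^-6 m⁴
Required critical load P_cr = n·P = 1.9 × 383 = 727.7 kN = 7.277×10^5 N
From P_cr = π²EI/(K·L)²:  L = (1/K)·√(π²EI/P_cr) = (1/0.7)·√(π²×1.06×10^10×1.179×10^-6/7.277×10^5)
L = 0.588 m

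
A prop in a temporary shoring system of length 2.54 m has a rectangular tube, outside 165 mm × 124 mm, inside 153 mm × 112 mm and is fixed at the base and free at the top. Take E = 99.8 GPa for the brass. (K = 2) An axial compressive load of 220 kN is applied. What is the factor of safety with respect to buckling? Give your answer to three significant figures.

n ≈ 1.44

Weak-axis I_min = (h_o·b_o³ − h_i·b_i³)/12 with b_o = 124, b_i = 112.0 mm (shorter outer/inner sides).
I_min = (165×124³ − 153.0×112.0³)/12 = 8.303×10^6 mm⁴
I = 8.303×10^6 mm⁴ = 8.303×10^-6 m⁴
Effective length L_e = K·L = 2 × 2.54 = 5.080 m
P_cr = π²EI / L_e² = π² × 99.8×10⁹ × 8.303×10^-6 / 5.080² = 3.169×10^5 N
Factor of safety n = P_cr / P = 316.92 / 220 = 1.44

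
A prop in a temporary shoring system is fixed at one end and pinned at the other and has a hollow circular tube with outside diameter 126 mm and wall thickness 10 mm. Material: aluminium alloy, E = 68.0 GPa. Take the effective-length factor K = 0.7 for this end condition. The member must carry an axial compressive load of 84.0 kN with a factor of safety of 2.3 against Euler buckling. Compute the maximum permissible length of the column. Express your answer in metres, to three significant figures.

L_max ≈ 6.62 m

Inner diameter d_i = 126 − 2×10 = 106.0 mm
I = π(d_o⁴ − d_i⁴)/64 = π(126⁴ − 106.0⁴)/64 = 6.175×10^6 mm⁴
I = 6.175×10^-6 m⁴
Required critical load P_cr = n·P = 2.3 × 84.0 = 193.2 kN = 1.932×10^5 N
From P_cr = π²EI/(K·L)²:  L = (1/K)·√(π²EI/P_cr) = (1/0.7)·√(π²×6.80×10^10×6.175×10^-6/1.932×10^5)
L = 6.62 m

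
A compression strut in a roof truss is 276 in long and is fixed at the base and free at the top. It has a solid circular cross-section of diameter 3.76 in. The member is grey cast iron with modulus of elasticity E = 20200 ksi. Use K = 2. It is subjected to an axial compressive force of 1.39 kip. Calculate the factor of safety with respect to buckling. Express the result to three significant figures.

n ≈ 4.62

I = πd⁴/64 = π×3.76⁴/64 = 9.811 in⁴
Effective length L_e = K·L = 2 × 276 = 552.0 in
P_cr = π²EI / L_e² = π² × 20200×10³ × 9.811 / 552.0² = 6.419×10^3 lb
Factor of safety n = P_cr / P = 6.4194 / 1.39 = 4.62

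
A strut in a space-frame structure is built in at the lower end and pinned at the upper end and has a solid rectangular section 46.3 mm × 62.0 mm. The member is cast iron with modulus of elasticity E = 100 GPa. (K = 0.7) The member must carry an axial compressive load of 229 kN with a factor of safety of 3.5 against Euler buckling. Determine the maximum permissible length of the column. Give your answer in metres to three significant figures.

Buckling occurs about the weak axis: I_min = h·b³/12 with b = 46.3 mm (the shorter side).
I_min = 62.0×46.3³/12 = 5.128×10^5 mm⁴
I = 5.128×10^-7 m⁴
Required critical load P_cr = n·P = 3.5 × 229 = 801.5 kN = 8.015×10^5 N
From P_cr = π²EI/(K·L)²:  L = (1/K)·√(π²EI/P_cr) = (1/0.7)·√(π²×1.00×10^11×5.128×10^-7/8.015×10^5)
L = 1.14 m

L_max ≈ 1.14 m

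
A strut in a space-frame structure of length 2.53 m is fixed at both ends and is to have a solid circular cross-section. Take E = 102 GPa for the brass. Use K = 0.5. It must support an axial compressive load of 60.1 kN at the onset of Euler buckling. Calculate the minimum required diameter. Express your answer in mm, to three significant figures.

d ≈ 37.4 mm

L_e = K·L = 0.5 × 2.53 = 1.265 m
Required I = P_cr·L_e²/(π²E) = 6.010×10^4 × 1.265² / (π² × 1.02×10^11) = 9.553×10^-8 m⁴
I_req = 9.553×10^4 mm⁴
Solid circle: I = πd⁴/64  ⇒  d = (64I/π)^(1/4) = (64×9.553×10^4/π)^(1/4) = 37.4 mm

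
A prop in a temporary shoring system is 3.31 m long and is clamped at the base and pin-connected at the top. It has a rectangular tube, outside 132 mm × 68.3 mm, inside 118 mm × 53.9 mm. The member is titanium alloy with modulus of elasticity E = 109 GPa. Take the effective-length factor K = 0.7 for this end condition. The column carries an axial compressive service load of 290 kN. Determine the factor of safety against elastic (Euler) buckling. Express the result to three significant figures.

Weak-axis I_min = (h_o·b_o³ − h_i·b_i³)/12 with b_o = 68.3, b_i = 53.90 mm (shorter outer/inner sides).
I_min = (132×68.3³ − 118.0×53.90³)/12 = 1.965×10^6 mm⁴
I = 1.965×10^6 mm⁴ = 1.965×10^-6 m⁴
Effective length L_e = K·L = 0.7 × 3.31 = 2.317 m
P_cr = π²EI / L_e² = π² × 109×10⁹ × 1.965×10^-6 / 2.317² = 3.937×10^5 N
Factor of safety n = P_cr / P = 393.75 / 290 = 1.36

n ≈ 1.36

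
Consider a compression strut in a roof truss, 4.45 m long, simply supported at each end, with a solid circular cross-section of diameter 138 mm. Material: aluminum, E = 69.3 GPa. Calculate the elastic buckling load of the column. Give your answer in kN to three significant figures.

P_cr ≈ 615 kN

I = πd⁴/64 = π×138⁴/64 = 1.780×10^7 mm⁴
I = 1.780×10^7 mm⁴ = 1.780×10^-5 m⁴
Effective length L_e = K·L = 1 × 4.45 = 4.450 m
P_cr = π²EI / L_e² = π² × 69.3×10⁹ × 1.780×10^-5 / 4.450² = 6.149×10^5 N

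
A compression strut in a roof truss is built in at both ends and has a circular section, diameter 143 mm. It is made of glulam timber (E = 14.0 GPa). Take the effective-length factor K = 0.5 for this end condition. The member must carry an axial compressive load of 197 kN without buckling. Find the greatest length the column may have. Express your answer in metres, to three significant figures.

L_max ≈ 7.59 m

I = πd⁴/64 = π×143⁴/64 = 2.053×10^7 mm⁴
I = 2.053×10^-5 m⁴
At the buckling limit P_cr = P = 1.970×10^5 N
From P_cr = π²EI/(K·L)²:  L = (1/K)·√(π²EI/P_cr) = (1/0.5)·√(π²×1.40×10^10×2.053×10^-5/1.970×10^5)
L = 7.59 m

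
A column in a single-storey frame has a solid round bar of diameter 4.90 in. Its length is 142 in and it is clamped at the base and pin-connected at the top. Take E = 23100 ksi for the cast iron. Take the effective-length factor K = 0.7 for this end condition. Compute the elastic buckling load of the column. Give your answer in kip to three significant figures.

I = πd⁴/64 = π×4.90⁴/64 = 28.30 in⁴
Effective length L_e = K·L = 0.7 × 142 = 99.40 in
P_cr = π²EI / L_e² = π² × 23100×10³ × 28.30 / 99.40² = 6.530×10^5 lb

P_cr ≈ 653 kip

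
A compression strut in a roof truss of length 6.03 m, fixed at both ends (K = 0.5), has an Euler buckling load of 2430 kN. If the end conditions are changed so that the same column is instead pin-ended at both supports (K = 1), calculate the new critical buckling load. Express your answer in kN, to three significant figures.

P_cr ≈ 608 kN

P_cr ∝ 1/K², so P_cr,new = P_cr,old × (K_old/K_new)² = 2430 × (0.5/1)²
= 2430 × 0.2500 = 608 kN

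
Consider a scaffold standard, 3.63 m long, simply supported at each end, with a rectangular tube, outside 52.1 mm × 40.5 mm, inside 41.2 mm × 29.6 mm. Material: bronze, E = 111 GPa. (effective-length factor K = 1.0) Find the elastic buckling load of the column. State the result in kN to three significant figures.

Weak-axis I_min = (h_o·b_o³ − h_i·b_i³)/12 with b_o = 40.5, b_i = 29.60 mm (shorter outer/inner sides).
I_min = (52.1×40.5³ − 41.20×29.60³)/12 = 1.994×10^5 mm⁴
I = 1.994×10^5 mm⁴ = 1.994×10^-7 m⁴
Effective length L_e = K·L = 1 × 3.63 = 3.630 m
P_cr = π²EI / L_e² = π² × 111×10⁹ × 1.994×10^-7 / 3.630² = 1.658×10^4 N

P_cr ≈ 16.6 kN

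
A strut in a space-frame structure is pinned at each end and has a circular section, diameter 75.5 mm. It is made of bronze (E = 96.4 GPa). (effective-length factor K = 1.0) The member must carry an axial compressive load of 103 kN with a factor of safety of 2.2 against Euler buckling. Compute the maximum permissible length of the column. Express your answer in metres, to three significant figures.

L_max ≈ 2.59 m

I = πd⁴/64 = π×75.5⁴/64 = 1.595×10^6 mm⁴
I = 1.595×10^-6 m⁴
Required critical load P_cr = n·P = 2.2 × 103 = 226.6 kN = 2.266×10^5 N
From P_cr = π²EI/(K·L)²:  L = (1/K)·√(π²EI/P_cr) = (1/1)·√(π²×9.64×10^10×1.595×10^-6/2.266×10^5)
L = 2.59 m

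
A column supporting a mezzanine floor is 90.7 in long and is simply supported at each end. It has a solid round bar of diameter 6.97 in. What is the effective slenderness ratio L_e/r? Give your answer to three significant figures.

I = πd⁴/64 = π×6.97⁴/64 = 115.9 in⁴
A = 38.16 in²;  r_min = √(I/A) = √(115.9/38.16) = 1.742 in
L_e = K·L = 1 × 90.7 = 90.70 in
λ = L_e / r_min = 90.700 / 1.742 = 52.1

λ ≈ 52.1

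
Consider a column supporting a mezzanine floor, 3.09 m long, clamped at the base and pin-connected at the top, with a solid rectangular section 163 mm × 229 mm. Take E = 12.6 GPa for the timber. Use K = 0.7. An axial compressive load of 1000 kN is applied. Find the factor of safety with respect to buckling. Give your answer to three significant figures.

Buckling occurs about the weak axis: I_min = h·b³/12 with b = 163 mm (the shorter side).
I_min = 229×163³/12 = 8.265×10^7 mm⁴
I = 8.265×10^7 mm⁴ = 8.265×10^-5 m⁴
Effective length L_e = K·L = 0.7 × 3.09 = 2.163 m
P_cr = π²EI / L_e² = π² × 12.6×10⁹ × 8.265×10^-5 / 2.163² = 2.197×10^6 N
Factor of safety n = P_cr / P = 2196.7 / 1000 = 2.20

n ≈ 2.20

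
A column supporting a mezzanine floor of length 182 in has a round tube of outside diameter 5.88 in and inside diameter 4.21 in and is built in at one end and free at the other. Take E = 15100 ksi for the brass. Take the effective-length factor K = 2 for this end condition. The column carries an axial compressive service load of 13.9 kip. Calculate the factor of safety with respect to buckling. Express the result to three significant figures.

n ≈ 3.50

d_o = 5.88 in, d_i = 4.21 in
I = π(d_o⁴ − d_i⁴)/64 = π(5.88⁴ − 4.210⁴)/64 = 43.26 in⁴
Effective length L_e = K·L = 2 × 182 = 364.0 in
P_cr = π²EI / L_e² = π² × 15100×10³ × 43.26 / 364.0² = 4.866×10^4 lb
Factor of safety n = P_cr / P = 48.656 / 13.9 = 3.50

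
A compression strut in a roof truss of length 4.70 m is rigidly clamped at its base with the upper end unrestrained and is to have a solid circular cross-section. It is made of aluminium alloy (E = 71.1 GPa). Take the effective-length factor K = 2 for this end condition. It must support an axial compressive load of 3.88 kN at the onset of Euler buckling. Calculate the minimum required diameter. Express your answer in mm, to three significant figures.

L_e = K·L = 2 × 4.70 = 9.400 m
Required I = P_cr·L_e²/(π²E) = 3.880×10^3 × 9.400² / (π² × 7.11×10^10) = 4.886×10^-7 m⁴
I_req = 4.886×10^5 mm⁴
Solid circle: I = πd⁴/64  ⇒  d = (64I/π)^(1/4) = (64×4.886×10^5/π)^(1/4) = 56.2 mm

d ≈ 56.2 mm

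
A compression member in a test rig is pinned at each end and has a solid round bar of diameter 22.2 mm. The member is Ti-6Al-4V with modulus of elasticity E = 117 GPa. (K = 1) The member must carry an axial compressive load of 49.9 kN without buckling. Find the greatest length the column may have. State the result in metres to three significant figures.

L_max ≈ 0.525 m

I = πd⁴/64 = π×22.2⁴/64 = 1.192×10^4 mm⁴
I = 1.192×10^-8 m⁴
At the buckling limit P_cr = P = 4.990×10^4 N
From P_cr = π²EI/(K·L)²:  L = (1/K)·√(π²EI/P_cr) = (1/1)·√(π²×1.17×10^11×1.192×10^-8/4.990×10^4)
L = 0.525 m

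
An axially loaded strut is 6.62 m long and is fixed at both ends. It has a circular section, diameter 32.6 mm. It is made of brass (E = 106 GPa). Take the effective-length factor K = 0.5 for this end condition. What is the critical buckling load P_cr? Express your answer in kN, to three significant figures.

I = πd⁴/64 = π×32.6⁴/64 = 5.544×10^4 mm⁴
I = 5.544×10^4 mm⁴ = 5.544×10^-8 m⁴
Effective length L_e = K·L = 0.5 × 6.62 = 3.310 m
P_cr = π²EI / L_e² = π² × 106×10⁹ × 5.544×10^-8 / 3.310² = 5.294×10^3 N

P_cr ≈ 5.29 kN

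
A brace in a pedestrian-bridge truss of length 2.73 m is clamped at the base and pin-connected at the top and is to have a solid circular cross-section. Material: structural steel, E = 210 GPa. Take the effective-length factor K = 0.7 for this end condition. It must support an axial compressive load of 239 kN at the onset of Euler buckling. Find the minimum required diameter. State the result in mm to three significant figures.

d ≈ 54.1 mm

L_e = K·L = 0.7 × 2.73 = 1.911 m
Required I = P_cr·L_e²/(π²E) = 2.390×10^5 × 1.911² / (π² × 2.10×10^11) = 4.211×10^-7 m⁴
I_req = 4.211×10^5 mm⁴
Solid circle: I = πd⁴/64  ⇒  d = (64I/π)^(1/4) = (64×4.211×10^5/π)^(1/4) = 54.1 mm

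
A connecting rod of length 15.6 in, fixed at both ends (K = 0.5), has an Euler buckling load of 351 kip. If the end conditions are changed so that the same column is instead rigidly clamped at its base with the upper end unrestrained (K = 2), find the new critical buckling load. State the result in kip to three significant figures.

P_cr ∝ 1/K², so P_cr,new = P_cr,old × (K_old/K_new)² = 351 × (0.5/2)²
= 351 × 0.06250 = 21.9 kip

P_cr ≈ 21.9 kip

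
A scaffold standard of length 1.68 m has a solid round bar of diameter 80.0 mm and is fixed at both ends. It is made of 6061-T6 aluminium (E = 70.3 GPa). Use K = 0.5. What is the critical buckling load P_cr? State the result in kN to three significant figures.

P_cr ≈ 1980 kN

I = πd⁴/64 = π×80.0⁴/64 = 2.011×10^6 mm⁴
I = 2.011×10^6 mm⁴ = 2.011×10^-6 m⁴
Effective length L_e = K·L = 0.5 × 1.68 = 0.8400 m
P_cr = π²EI / L_e² = π² × 70.3×10⁹ × 2.011×10^-6 / 0.8400² = 1.977×10^6 N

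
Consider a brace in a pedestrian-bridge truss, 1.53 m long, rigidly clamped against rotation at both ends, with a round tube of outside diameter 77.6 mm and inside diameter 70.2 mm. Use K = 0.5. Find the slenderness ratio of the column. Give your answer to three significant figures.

d_o = 77.6 mm, d_i = 70.2 mm
I = π(d_o⁴ − d_i⁴)/64 = π(77.6⁴ − 70.20⁴)/64 = 5.879×10^5 mm⁴
A = 859.0 mm²;  r_min = √(I/A) = √(5.879×10^5/859.0) = 26.16 mm
L_e = K·L = 0.5 × 1.53 m = 0.7650 m = 765.00 mm
λ = L_e / r_min = 765.00 / 26.16 = 29.2

λ ≈ 29.2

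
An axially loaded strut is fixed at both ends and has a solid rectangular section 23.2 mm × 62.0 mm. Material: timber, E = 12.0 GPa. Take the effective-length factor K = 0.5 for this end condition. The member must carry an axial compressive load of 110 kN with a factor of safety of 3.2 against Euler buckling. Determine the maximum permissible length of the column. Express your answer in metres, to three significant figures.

Buckling occurs about the weak axis: I_min = h·b³/12 with b = 23.2 mm (the shorter side).
I_min = 62.0×23.2³/12 = 6.452×10^4 mm⁴
I = 6.452×10^-8 m⁴
Required critical load P_cr = n·P = 3.2 × 110 = 352.0 kN = 3.520×10^5 N
From P_cr = π²EI/(K·L)²:  L = (1/K)·√(π²EI/P_cr) = (1/0.5)·√(π²×1.20×10^10×6.452×10^-8/3.520×10^5)
L = 0.295 m

L_max ≈ 0.295 m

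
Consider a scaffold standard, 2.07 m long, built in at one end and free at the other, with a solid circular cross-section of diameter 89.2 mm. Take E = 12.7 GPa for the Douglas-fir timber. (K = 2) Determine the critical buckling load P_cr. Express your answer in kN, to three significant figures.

I = πd⁴/64 = π×89.2⁴/64 = 3.108×10^6 mm⁴
I = 3.108×10^6 mm⁴ = 3.108×10^-6 m⁴
Effective length L_e = K·L = 2 × 2.07 = 4.140 m
P_cr = π²EI / L_e² = π² × 12.7×10⁹ × 3.108×10^-6 / 4.140² = 2.273×10^4 N

P_cr ≈ 22.7 kN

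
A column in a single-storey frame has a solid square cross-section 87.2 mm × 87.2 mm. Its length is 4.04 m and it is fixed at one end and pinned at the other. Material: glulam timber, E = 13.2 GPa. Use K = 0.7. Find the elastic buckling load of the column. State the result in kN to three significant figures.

P_cr ≈ 78.5 kN

I = a⁴/12 = 87.2⁴/12 = 4.818×10^6 mm⁴
I = 4.818×10^6 mm⁴ = 4.818×10^-6 m⁴
Effective length L_e = K·L = 0.7 × 4.04 = 2.828 m
P_cr = π²EI / L_e² = π² × 13.2×10⁹ × 4.818×10^-6 / 2.828² = 7.849×10^4 N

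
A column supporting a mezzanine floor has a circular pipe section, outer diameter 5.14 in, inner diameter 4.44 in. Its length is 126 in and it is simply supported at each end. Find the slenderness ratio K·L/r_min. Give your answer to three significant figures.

d_o = 5.14 in, d_i = 4.44 in
I = π(d_o⁴ − d_i⁴)/64 = π(5.14⁴ − 4.440⁴)/64 = 15.19 in⁴
A = 5.267 in²;  r_min = √(I/A) = √(15.19/5.267) = 1.698 in
L_e = K·L = 1 × 126 = 126.0 in
λ = L_e / r_min = 126.00 / 1.698 = 74.2

λ ≈ 74.2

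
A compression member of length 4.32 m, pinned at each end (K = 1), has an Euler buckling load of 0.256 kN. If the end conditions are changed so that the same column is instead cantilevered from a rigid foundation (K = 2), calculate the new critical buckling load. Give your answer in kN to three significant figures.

P_cr ∝ 1/K², so P_cr,new = P_cr,old × (K_old/K_new)² = 0.256 × (1/2)²
= 0.256 × 0.2500 = 0.0640 kN

P_cr ≈ 0.0640 kN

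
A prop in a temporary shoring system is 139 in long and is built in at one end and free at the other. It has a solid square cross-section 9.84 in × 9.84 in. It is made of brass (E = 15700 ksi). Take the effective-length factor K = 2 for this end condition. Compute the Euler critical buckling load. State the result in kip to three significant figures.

P_cr ≈ 1570 kip

I = a⁴/12 = 9.84⁴/12 = 781.3 in⁴
Effective length L_e = K·L = 2 × 139 = 278.0 in
P_cr = π²EI / L_e² = π² × 15700×10³ × 781.3 / 278.0² = 1.566×10^6 lb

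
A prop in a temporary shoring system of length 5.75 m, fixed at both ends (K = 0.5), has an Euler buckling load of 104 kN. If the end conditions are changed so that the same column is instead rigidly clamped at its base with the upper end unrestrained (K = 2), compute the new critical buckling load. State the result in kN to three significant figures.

P_cr ≈ 6.50 kN

P_cr ∝ 1/K², so P_cr,new = P_cr,old × (K_old/K_new)² = 104 × (0.5/2)²
= 104 × 0.06250 = 6.50 kN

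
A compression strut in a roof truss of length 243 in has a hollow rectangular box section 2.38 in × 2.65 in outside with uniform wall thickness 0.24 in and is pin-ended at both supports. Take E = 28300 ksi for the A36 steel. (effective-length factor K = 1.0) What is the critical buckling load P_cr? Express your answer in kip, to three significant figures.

Inner dimensions: h_i = 2.65 − 2×0.24 = 2.170 in, b_i = 2.38 − 2×0.24 = 1.900 in
Weak-axis I_min = (h_o·b_o³ − h_i·b_i³)/12 with b_o = 2.38, b_i = 1.900 in (shorter outer/inner sides).
I_min = (2.65×2.38³ − 2.170×1.900³)/12 = 1.737 in⁴
Effective length L_e = K·L = 1 × 243 = 243.0 in
P_cr = π²EI / L_e² = π² × 28300×10³ × 1.737 / 243.0² = 8.215×10^3 lb

P_cr ≈ 8.22 kip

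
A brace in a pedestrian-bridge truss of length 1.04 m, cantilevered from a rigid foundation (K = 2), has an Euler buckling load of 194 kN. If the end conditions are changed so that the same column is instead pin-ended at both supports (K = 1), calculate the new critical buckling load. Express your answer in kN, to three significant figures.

P_cr ∝ 1/K², so P_cr,new = P_cr,old × (K_old/K_new)² = 194 × (2/1)²
= 194 × 4.000 = 776 kN

P_cr ≈ 776 kN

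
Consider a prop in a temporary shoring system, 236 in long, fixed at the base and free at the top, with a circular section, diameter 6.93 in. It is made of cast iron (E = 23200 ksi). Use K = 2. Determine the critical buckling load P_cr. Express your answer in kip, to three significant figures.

P_cr ≈ 116 kip

I = πd⁴/64 = π×6.93⁴/64 = 113.2 in⁴
Effective length L_e = K·L = 2 × 236 = 472.0 in
P_cr = π²EI / L_e² = π² × 23200×10³ × 113.2 / 472.0² = 1.164×10^5 lb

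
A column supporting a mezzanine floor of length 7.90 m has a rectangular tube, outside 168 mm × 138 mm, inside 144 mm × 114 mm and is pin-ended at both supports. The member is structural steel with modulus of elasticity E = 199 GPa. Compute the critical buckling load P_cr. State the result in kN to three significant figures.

P_cr ≈ 598 kN

Weak-axis I_min = (h_o·b_o³ − h_i·b_i³)/12 with b_o = 138, b_i = 114.0 mm (shorter outer/inner sides).
I_min = (168×138³ − 144.0×114.0³)/12 = 1.901×10^7 mm⁴
I = 1.901×10^7 mm⁴ = 1.901×10^-5 m⁴
Effective length L_e = K·L = 1 × 7.90 = 7.900 m
P_cr = π²EI / L_e² = π² × 199×10⁹ × 1.901×10^-5 / 7.900² = 5.984×10^5 N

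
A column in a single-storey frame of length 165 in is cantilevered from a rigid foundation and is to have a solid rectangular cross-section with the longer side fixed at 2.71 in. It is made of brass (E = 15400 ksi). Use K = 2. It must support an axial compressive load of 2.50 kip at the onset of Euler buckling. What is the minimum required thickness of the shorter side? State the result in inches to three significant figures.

L_e = K·L = 2 × 165 = 330.0 in
Required I = P_cr·L_e²/(π²E) = 2.500×10^3 × 330.0² / (π² × 1.54×10^7) = 1.791 in⁴
Rectangle, weak axis: I_min = h·b³/12 with h = 2.71 in fixed  ⇒  b = (12I/h)^(1/3) = 1.99 in

b ≈ 1.99 in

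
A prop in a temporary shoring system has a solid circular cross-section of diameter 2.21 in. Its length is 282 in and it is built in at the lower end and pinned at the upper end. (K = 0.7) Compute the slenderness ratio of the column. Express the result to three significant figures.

λ ≈ 357

I = πd⁴/64 = π×2.21⁴/64 = 1.171 in⁴
A = 3.836 in²;  r_min = √(I/A) = √(1.171/3.836) = 0.5525 in
L_e = K·L = 0.7 × 282 = 197.4 in
λ = L_e / r_min = 197.40 / 0.5525 = 357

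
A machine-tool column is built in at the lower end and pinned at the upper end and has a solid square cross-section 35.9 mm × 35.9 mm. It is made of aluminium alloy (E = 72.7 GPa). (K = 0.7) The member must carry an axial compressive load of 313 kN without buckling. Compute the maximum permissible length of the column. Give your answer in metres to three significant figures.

L_max ≈ 0.805 m

I = a⁴/12 = 35.9⁴/12 = 1.384×10^5 mm⁴
I = 1.384×10^-7 m⁴
At the buckling limit P_cr = P = 3.130×10^5 N
From P_cr = π²EI/(K·L)²:  L = (1/K)·√(π²EI/P_cr) = (1/0.7)·√(π²×7.27×10^10×1.384×10^-7/3.130×10^5)
L = 0.805 m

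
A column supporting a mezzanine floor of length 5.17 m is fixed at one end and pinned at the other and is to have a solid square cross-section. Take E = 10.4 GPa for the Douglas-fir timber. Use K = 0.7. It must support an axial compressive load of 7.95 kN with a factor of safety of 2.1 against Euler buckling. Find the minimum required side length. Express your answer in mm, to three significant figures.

a ≈ 71.1 mm

Required P_cr = n·P = 2.1 × 7.95 = 16.70 kN
L_e = K·L = 0.7 × 5.17 = 3.619 m
Required I = P_cr·L_e²/(π²E) = 1.669×10^4 × 3.619² / (π² × 1.04×10^10) = 2.130×10^-6 m⁴
I_req = 2.130×10^6 mm⁴
Solid square: I = a⁴/12  ⇒  a = (12I)^(1/4) = (12×2.130×10^6)^(1/4) = 71.1 mm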